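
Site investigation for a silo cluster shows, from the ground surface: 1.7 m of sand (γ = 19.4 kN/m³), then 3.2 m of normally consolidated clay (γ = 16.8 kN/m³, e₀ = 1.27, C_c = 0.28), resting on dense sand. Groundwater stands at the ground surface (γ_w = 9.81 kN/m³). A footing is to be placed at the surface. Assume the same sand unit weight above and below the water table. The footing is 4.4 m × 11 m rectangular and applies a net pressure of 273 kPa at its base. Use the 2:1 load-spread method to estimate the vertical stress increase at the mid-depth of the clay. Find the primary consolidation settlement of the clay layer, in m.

Mid-depth of clay below the ground surface: z = 1.7 + 3.2/2 = 3.3 m.
Total vertical stress at mid-clay: σ_v = 19.4×1.7 + 16.8×1.6 = 59.86 kPa.
Pore pressure: u = 9.81×(3.3 − 0) = 32.373 kPa.
Initial effective stress: σ'_0 = σ_v − u = 59.86 − 32.373 = 27.487 kPa.
Stress increase at mid-clay by the 2:1 spreading method:
Δσ = qBL/((B+z)(L+z)) = 273×4.4×11/((4.4+3.3)(11+3.3)) = 120 kPa
Final effective stress: σ'_f = σ'_0 + Δσ = 27.487 + 120 = 147.49 kPa.
Normally consolidated clay, so the full stress increment lies on the virgin compression line:
S_c = C_c·H/(1+e₀)·log₁₀(σ'_f/σ'_0) = 0.28×3.2/(1+1.27)×log₁₀(147.49/27.487)
    = 0.39471 × 0.72964 = 0.288 m

S_c ≈ 0.288 m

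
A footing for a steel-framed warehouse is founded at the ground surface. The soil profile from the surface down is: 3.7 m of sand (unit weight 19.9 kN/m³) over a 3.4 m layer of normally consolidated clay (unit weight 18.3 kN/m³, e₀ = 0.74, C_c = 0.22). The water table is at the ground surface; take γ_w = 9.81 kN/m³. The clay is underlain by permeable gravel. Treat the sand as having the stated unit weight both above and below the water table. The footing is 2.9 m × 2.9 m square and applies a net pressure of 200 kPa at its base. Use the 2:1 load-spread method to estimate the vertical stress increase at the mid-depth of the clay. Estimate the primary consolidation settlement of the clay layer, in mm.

Mid-depth of clay below the ground surface: z = 3.7 + 3.4/2 = 5.4 m.
Total vertical stress at mid-clay: σ_v = 19.9×3.7 + 18.3×1.7 = 104.74 kPa.
Pore pressure: u = 9.81×(5.4 − 0) = 52.974 kPa.
Initial effective stress: σ'_0 = σ_v − u = 104.74 − 52.974 = 51.766 kPa.
Stress increase at mid-clay by the 2:1 spreading method:
Δσ = qBL/((B+z)(L+z)) = 200×2.9×2.9/((2.9+5.4)(2.9+5.4)) = 24.416 kPa
Final effective stress: σ'_f = σ'_0 + Δσ = 51.766 + 24.416 = 76.182 kPa.
Normally consolidated clay, so the full stress increment lies on the virgin compression line:
S_c = C_c·H/(1+e₀)·log₁₀(σ'_f/σ'_0) = 0.22×3.4/(1+0.74)×log₁₀(76.182/51.766)
    = 0.42989 × 0.16781 = 0.07214 m

S_c ≈ 72.1 mm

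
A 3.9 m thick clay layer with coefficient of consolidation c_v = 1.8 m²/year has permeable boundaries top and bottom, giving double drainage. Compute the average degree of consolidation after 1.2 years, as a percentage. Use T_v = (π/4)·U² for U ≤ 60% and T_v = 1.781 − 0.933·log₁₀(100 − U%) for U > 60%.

Drainage path length: H_d = H/2 = 1.95 m (double drainage).
T_v = c_v·t/H_d² = 1.8×1.2/1.95² = 0.56805.
T_v = 0.56805 corresponds to the U > 60% branch:
U = 1 − 10^((1.781 − T_v)/0.933)/100 = 0.8004

U ≈ 80 %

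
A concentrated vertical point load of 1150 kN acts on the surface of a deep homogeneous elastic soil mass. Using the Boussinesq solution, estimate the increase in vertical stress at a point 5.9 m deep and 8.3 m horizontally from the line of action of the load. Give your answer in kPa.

Δσ_z ≈ 1.03 kPa

Boussinesq vertical stress below a point load on an elastic half-space:
Δσ_z = 3P/(2πz²) · [1 + (r/z)²]^(−5/2)
r/z = 8.3/5.9 = 1.4068; [1+(r/z)²]^(−5/2) = 0.065285.
Δσ_z = 3×1150/(2π×5.9²) × 0.065285 = 15.774 × 0.065285 = 1.03 kPa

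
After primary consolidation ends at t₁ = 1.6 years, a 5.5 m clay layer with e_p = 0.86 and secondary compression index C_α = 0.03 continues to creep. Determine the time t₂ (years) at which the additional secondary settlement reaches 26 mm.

S_s = C_α·H/(1+e_p)·log₁₀(t₂/t₁) ⇒ log₁₀(t₂/t₁) = S_s·(1+e_p)/(C_α·H).
log₁₀(t₂/t₁) = 0.026 × (1+0.86) / (0.03×5.5) = 0.2931
t₂ = t₁ × 10^0.2931 = 1.6 × 1.964 = 3.142 years

t₂ ≈ 3.14 years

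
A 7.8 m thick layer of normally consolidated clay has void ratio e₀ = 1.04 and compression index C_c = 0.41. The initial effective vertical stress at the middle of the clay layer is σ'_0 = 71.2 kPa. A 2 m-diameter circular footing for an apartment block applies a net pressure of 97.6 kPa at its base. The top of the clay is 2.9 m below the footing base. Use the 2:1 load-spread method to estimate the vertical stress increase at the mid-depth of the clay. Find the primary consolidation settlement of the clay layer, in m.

Mid-depth of clay below the footing base: z = 2.9 + 7.8/2 = 6.8 m.
Stress increase at mid-clay by the 2:1 spreading method:
Δσ ≈ qD²/(D+z)² = 97.6×2²/(2+6.8)² = 5.0413 kPa
Final effective stress: σ'_f = σ'_0 + Δσ = 71.2 + 5.0413 = 76.241 kPa.
Normally consolidated clay, so the full stress increment lies on the virgin compression line:
S_c = C_c·H/(1+e₀)·log₁₀(σ'_f/σ'_0) = 0.41×7.8/(1+1.04)×log₁₀(76.241/71.2)
    = 1.5676 × 0.029709 = 0.04657 m

S_c ≈ 0.0466 m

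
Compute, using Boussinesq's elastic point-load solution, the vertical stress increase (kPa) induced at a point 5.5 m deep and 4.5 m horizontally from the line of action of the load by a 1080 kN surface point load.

Boussinesq vertical stress below a point load on an elastic half-space:
Δσ_z = 3P/(2πz²) · [1 + (r/z)²]^(−5/2)
r/z = 4.5/5.5 = 0.81818; [1+(r/z)²]^(−5/2) = 0.27771.
Δσ_z = 3×1080/(2π×5.5²) × 0.27771 = 17.047 × 0.27771 = 4.734 kPa

Δσ_z ≈ 4.73 kPa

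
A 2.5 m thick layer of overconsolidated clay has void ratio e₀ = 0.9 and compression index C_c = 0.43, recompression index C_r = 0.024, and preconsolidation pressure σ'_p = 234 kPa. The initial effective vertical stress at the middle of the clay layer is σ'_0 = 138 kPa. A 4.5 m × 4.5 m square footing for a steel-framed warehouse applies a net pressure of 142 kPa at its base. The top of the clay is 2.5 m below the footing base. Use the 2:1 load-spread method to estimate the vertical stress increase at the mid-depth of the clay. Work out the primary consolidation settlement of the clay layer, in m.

S_c ≈ 0.00366 m

Mid-depth of clay below the footing base: z = 2.5 + 2.5/2 = 3.75 m.
Stress increase at mid-clay by the 2:1 spreading method:
Δσ = qBL/((B+z)(L+z)) = 142×4.5×4.5/((4.5+3.75)(4.5+3.75)) = 42.248 kPa
Final effective stress: σ'_f = 138 + 42.248 = 180.25 kPa.
σ'_f = 180.25 ≤ σ'_p = 234 kPa, so the clay remains overconsolidated and only the recompression index applies:
S_c = C_r·H/(1+e₀)·log₁₀(σ'_f/σ'_0) = 0.024×2.5/1.9×log₁₀(180.25/138)
    = 0.031579 × 0.116 = 0.003663 m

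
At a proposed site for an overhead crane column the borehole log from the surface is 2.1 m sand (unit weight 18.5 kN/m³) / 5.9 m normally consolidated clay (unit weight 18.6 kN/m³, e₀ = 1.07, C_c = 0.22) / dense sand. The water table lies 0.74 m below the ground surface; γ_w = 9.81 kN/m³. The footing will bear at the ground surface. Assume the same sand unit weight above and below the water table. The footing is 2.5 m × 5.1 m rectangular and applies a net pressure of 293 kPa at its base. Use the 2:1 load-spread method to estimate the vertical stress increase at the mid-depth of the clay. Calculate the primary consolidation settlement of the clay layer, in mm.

Mid-depth of clay below the ground surface: z = 2.1 + 5.9/2 = 5.05 m.
Total vertical stress at mid-clay: σ_v = 18.5×2.1 + 18.6×2.95 = 93.72 kPa.
Pore pressure: u = 9.81×(5.05 − 0.74) = 42.281 kPa.
Initial effective stress: σ'_0 = σ_v − u = 93.72 − 42.281 = 51.439 kPa.
Stress increase at mid-clay by the 2:1 spreading method:
Δσ = qBL/((B+z)(L+z)) = 293×2.5×5.1/((2.5+5.05)(5.1+5.05)) = 48.749 kPa
Final effective stress: σ'_f = σ'_0 + Δσ = 51.439 + 48.749 = 100.19 kPa.
Normally consolidated clay, so the full stress increment lies on the virgin compression line:
S_c = C_c·H/(1+e₀)·log₁₀(σ'_f/σ'_0) = 0.22×5.9/(1+1.07)×log₁₀(100.19/51.439)
    = 0.62705 × 0.28953 = 0.1815 m

S_c ≈ 182 mm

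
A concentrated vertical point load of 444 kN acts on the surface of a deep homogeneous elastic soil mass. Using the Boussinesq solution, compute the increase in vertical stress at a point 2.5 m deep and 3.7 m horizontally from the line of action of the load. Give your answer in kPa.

Boussinesq vertical stress below a point load on an elastic half-space:
Δσ_z = 3P/(2πz²) · [1 + (r/z)²]^(−5/2)
r/z = 3.7/2.5 = 1.48; [1+(r/z)²]^(−5/2) = 0.055003.
Δσ_z = 3×444/(2π×2.5²) × 0.055003 = 33.919 × 0.055003 = 1.866 kPa

Δσ_z ≈ 1.87 kPa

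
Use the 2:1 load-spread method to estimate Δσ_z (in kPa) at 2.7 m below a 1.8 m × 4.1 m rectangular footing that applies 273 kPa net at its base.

By the 2:1 method the load spreads at 1 horizontal : 2 vertical, so at depth z the loaded area has grown by z in each plan dimension:
Δσ = qBL/((B+z)(L+z)) = 273×1.8×4.1/((1.8+2.7)(4.1+2.7)) = 65.841 kPa

Δσ_z ≈ 65.8 kPa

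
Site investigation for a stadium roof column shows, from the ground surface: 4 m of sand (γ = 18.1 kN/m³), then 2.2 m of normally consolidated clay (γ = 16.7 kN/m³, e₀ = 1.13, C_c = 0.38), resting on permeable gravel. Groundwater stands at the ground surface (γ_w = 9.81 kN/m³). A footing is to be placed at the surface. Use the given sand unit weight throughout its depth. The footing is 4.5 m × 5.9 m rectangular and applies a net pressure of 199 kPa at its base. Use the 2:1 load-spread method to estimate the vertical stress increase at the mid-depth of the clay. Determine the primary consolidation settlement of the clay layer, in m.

S_c ≈ 0.137 m

Mid-depth of clay below the ground surface: z = 4 + 2.2/2 = 5.1 m.
Total vertical stress at mid-clay: σ_v = 18.1×4 + 16.7×1.1 = 90.77 kPa.
Pore pressure: u = 9.81×(5.1 − 0) = 50.031 kPa.
Initial effective stress: σ'_0 = σ_v − u = 90.77 − 50.031 = 40.739 kPa.
Stress increase at mid-clay by the 2:1 spreading method:
Δσ = qBL/((B+z)(L+z)) = 199×4.5×5.9/((4.5+5.1)(5.9+5.1)) = 50.033 kPa
Final effective stress: σ'_f = σ'_0 + Δσ = 40.739 + 50.033 = 90.772 kPa.
Normally consolidated clay, so the full stress increment lies on the virgin compression line:
S_c = C_c·H/(1+e₀)·log₁₀(σ'_f/σ'_0) = 0.38×2.2/(1+1.13)×log₁₀(90.772/40.739)
    = 0.39249 × 0.34794 = 0.1366 m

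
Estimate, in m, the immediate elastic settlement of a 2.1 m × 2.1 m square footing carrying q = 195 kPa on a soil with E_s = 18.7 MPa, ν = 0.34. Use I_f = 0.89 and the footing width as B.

S_e ≈ 0.0172 m

Immediate (elastic) settlement: S_e = q·B·(1−ν²)/E_s · I_f.
E_s = 18.7 MPa = 18700 kPa.
S_e = 195 × 2.1 × (1 − 0.34²) / 18700 × 0.89
    = 195 × 2.1 × 0.8844 / 18700 × 0.89
    = 0.01724 m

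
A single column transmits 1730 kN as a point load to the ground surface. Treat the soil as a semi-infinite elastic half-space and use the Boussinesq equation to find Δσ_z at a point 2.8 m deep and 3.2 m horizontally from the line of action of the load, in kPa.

Boussinesq vertical stress below a point load on an elastic half-space:
Δσ_z = 3P/(2πz²) · [1 + (r/z)²]^(−5/2)
r/z = 3.2/2.8 = 1.1429; [1+(r/z)²]^(−5/2) = 0.12382.
Δσ_z = 3×1730/(2π×2.8²) × 0.12382 = 105.36 × 0.12382 = 13.05 kPa

Δσ_z ≈ 13 kPa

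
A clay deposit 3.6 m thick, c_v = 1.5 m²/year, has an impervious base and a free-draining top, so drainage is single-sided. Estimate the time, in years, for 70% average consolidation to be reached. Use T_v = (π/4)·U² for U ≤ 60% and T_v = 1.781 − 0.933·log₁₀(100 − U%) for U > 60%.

t ≈ 3.48 years

Drainage path length: H_d = H = 3.6 m (single drainage).
U > 60%: T_v = 1.781 − 0.933·log₁₀(100 − 70) = 0.40285.
t = T_v·H_d²/c_v = 0.40285×3.6²/1.5 = 3.481 years.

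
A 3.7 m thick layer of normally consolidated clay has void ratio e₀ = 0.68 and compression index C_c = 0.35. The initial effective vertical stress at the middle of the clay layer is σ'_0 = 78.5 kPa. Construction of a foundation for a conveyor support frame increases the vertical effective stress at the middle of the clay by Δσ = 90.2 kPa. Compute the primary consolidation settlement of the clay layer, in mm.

Final effective stress: σ'_f = σ'_0 + Δσ = 78.5 + 90.2 = 168.7 kPa.
Normally consolidated clay, so the full stress increment lies on the virgin compression line:
S_c = C_c·H/(1+e₀)·log₁₀(σ'_f/σ'_0) = 0.35×3.7/(1+0.68)×log₁₀(168.7/78.5)
    = 0.77083 × 0.33225 = 0.2561 m

S_c ≈ 256 mm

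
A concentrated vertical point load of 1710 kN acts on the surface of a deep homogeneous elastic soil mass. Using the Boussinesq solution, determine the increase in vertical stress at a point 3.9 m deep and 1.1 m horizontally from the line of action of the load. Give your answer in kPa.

Δσ_z ≈ 44.3 kPa

Boussinesq vertical stress below a point load on an elastic half-space:
Δσ_z = 3P/(2πz²) · [1 + (r/z)²]^(−5/2)
r/z = 1.1/3.9 = 0.28205; [1+(r/z)²]^(−5/2) = 0.82583.
Δσ_z = 3×1710/(2π×3.9²) × 0.82583 = 53.679 × 0.82583 = 44.33 kPa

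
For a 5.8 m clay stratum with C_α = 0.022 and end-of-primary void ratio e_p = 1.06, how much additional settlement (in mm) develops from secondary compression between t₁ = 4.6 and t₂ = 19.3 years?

S_s ≈ 38.6 mm

Secondary compression: S_s = C_α·H/(1+e_p)·log₁₀(t₂/t₁)
S_s = 0.022×5.8/(1+1.06)×log₁₀(19.3/4.6)
    = 0.06194 × 0.6228 = 0.03858 m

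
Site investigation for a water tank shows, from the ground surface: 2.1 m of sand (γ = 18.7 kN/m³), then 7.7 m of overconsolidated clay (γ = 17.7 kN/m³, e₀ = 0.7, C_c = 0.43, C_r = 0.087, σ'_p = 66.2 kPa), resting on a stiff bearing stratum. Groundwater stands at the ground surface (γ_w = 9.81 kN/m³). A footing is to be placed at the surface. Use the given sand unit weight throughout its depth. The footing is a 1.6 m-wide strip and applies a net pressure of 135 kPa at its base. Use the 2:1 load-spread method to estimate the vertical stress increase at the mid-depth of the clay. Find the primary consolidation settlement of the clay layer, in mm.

S_c ≈ 186 mm

Mid-depth of clay below the ground surface: z = 2.1 + 7.7/2 = 5.95 m.
Total vertical stress at mid-clay: σ_v = 18.7×2.1 + 17.7×3.85 = 107.41 kPa.
Pore pressure: u = 9.81×(5.95 − 0) = 58.37 kPa.
Initial effective stress: σ'_0 = σ_v − u = 107.41 − 58.37 = 49.04 kPa.
Stress increase at mid-clay by the 2:1 spreading method:
Δσ = qB/(B+z) = 135×1.6/(1.6+5.95) = 28.609 kPa
Final effective stress: σ'_f = 49.04 + 28.609 = 77.649 kPa.
σ'_f = 77.649 > σ'_p = 66.2 kPa, so the stress path crosses the preconsolidation pressure — recompression up to σ'_p, then virgin compression beyond:
S_c = H/(1+e₀)·[C_r·log₁₀(σ'_p/σ'_0) + C_c·log₁₀(σ'_f/σ'_p)]
    = 7.7/1.7 × [0.087×log₁₀(66.2/49.04) + 0.43×log₁₀(77.649/66.2)]
    = 4.5294 × [0.011337 + 0.029789] = 0.1863 m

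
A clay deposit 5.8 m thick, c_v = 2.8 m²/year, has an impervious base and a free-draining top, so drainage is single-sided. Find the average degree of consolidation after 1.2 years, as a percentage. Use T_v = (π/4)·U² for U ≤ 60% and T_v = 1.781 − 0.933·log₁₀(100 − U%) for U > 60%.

Drainage path length: H_d = H = 5.8 m (single drainage).
T_v = c_v·t/H_d² = 2.8×1.2/5.8² = 0.099881.
T_v = 0.099881 corresponds to the U ≤ 60% branch:
U = √(4T_v/π) = 0.3566

U ≈ 35.7 %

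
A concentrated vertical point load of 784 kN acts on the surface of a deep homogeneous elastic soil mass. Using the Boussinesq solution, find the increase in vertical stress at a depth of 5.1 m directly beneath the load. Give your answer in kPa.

Boussinesq vertical stress below a point load on an elastic half-space:
Δσ_z = 3P/(2πz²) · [1 + (r/z)²]^(−5/2)
r/z = 0/5.1 = 0; [1+(r/z)²]^(−5/2) = 1.
Δσ_z = 3×784/(2π×5.1²) × 1 = 14.392 × 1 = 14.39 kPa

Δσ_z ≈ 14.4 kPa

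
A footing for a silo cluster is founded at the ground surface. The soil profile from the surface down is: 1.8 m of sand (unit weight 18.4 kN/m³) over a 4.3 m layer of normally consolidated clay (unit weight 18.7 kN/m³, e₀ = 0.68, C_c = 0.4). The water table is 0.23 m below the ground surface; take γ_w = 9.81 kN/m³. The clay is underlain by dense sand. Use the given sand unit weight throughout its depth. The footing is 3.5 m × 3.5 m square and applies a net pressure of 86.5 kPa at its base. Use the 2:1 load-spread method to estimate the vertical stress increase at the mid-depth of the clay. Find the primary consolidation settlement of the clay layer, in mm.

Mid-depth of clay below the ground surface: z = 1.8 + 4.3/2 = 3.95 m.
Total vertical stress at mid-clay: σ_v = 18.4×1.8 + 18.7×2.15 = 73.325 kPa.
Pore pressure: u = 9.81×(3.95 − 0.23) = 36.493 kPa.
Initial effective stress: σ'_0 = σ_v − u = 73.325 − 36.493 = 36.832 kPa.
Stress increase at mid-clay by the 2:1 spreading method:
Δσ = qBL/((B+z)(L+z)) = 86.5×3.5×3.5/((3.5+3.95)(3.5+3.95)) = 19.091 kPa
Final effective stress: σ'_f = σ'_0 + Δσ = 36.832 + 19.091 = 55.923 kPa.
Normally consolidated clay, so the full stress increment lies on the virgin compression line:
S_c = C_c·H/(1+e₀)·log₁₀(σ'_f/σ'_0) = 0.4×4.3/(1+0.68)×log₁₀(55.923/36.832)
    = 1.0238 × 0.18137 = 0.1857 m

S_c ≈ 186 mm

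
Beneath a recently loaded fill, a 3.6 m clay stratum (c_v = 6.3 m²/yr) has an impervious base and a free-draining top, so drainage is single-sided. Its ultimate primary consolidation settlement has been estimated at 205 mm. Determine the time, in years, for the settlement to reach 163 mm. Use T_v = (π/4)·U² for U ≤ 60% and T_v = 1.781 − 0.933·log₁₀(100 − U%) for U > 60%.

Drainage path length: H_d = H = 3.6 m (single drainage).
U = S(t)/S_ult = 163/205 = 0.7951.
U > 60%: T_v = 1.781 − 0.933·log₁₀(100 − 79.512) = 0.55737.
t = T_v·H_d²/c_v = 0.55737×3.6²/6.3 = 1.147 years.

t ≈ 1.15 years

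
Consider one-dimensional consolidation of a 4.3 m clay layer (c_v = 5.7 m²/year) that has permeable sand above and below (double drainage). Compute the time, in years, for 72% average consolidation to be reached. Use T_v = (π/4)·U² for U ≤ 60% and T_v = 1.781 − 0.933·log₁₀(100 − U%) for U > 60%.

t ≈ 0.349 years

Drainage path length: H_d = H/2 = 2.15 m (double drainage).
U > 60%: T_v = 1.781 − 0.933·log₁₀(100 − 72) = 0.4308.
t = T_v·H_d²/c_v = 0.4308×2.15²/5.7 = 0.3494 years.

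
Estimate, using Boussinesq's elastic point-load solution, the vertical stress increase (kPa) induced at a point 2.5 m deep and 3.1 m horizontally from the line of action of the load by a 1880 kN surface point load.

Boussinesq vertical stress below a point load on an elastic half-space:
Δσ_z = 3P/(2πz²) · [1 + (r/z)²]^(−5/2)
r/z = 3.1/2.5 = 1.24; [1+(r/z)²]^(−5/2) = 0.097486.
Δσ_z = 3×1880/(2π×2.5²) × 0.097486 = 143.62 × 0.097486 = 14 kPa

Δσ_z ≈ 14 kPa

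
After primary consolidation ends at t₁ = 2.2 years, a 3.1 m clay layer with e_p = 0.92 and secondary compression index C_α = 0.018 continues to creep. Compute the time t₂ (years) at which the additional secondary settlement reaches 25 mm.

t₂ ≈ 15.9 years

S_s = C_α·H/(1+e_p)·log₁₀(t₂/t₁) ⇒ log₁₀(t₂/t₁) = S_s·(1+e_p)/(C_α·H).
log₁₀(t₂/t₁) = 0.025 × (1+0.92) / (0.018×3.1) = 0.8602
t₂ = t₁ × 10^0.8602 = 2.2 × 7.248 = 15.95 years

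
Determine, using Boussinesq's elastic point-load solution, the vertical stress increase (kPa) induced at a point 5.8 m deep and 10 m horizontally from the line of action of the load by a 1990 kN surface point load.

Boussinesq vertical stress below a point load on an elastic half-space:
Δσ_z = 3P/(2πz²) · [1 + (r/z)²]^(−5/2)
r/z = 10/5.8 = 1.7241; [1+(r/z)²]^(−5/2) = 0.031791.
Δσ_z = 3×1990/(2π×5.8²) × 0.031791 = 28.245 × 0.031791 = 0.8979 kPa

Δσ_z ≈ 0.898 kPa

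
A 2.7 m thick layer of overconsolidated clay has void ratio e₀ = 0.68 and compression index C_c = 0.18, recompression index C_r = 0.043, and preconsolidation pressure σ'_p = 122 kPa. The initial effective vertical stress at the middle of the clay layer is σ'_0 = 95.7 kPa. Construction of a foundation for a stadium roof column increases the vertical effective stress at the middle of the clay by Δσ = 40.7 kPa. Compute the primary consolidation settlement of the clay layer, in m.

Final effective stress: σ'_f = 95.7 + 40.7 = 136.4 kPa.
σ'_f = 136.4 > σ'_p = 122 kPa, so the stress path crosses the preconsolidation pressure — recompression up to σ'_p, then virgin compression beyond:
S_c = H/(1+e₀)·[C_r·log₁₀(σ'_p/σ'_0) + C_c·log₁₀(σ'_f/σ'_p)]
    = 2.7/1.68 × [0.043×log₁₀(122/95.7) + 0.18×log₁₀(136.4/122)]
    = 1.6071 × [0.0045343 + 0.0087218] = 0.0213 m

S_c ≈ 0.0213 m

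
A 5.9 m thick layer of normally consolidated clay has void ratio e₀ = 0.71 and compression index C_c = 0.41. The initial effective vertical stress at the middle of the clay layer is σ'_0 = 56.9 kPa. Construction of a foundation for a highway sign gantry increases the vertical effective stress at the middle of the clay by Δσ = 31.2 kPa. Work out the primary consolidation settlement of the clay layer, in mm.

Final effective stress: σ'_f = σ'_0 + Δσ = 56.9 + 31.2 = 88.1 kPa.
Normally consolidated clay, so the full stress increment lies on the virgin compression line:
S_c = C_c·H/(1+e₀)·log₁₀(σ'_f/σ'_0) = 0.41×5.9/(1+0.71)×log₁₀(88.1/56.9)
    = 1.4146 × 0.18986 = 0.2686 m

S_c ≈ 269 mm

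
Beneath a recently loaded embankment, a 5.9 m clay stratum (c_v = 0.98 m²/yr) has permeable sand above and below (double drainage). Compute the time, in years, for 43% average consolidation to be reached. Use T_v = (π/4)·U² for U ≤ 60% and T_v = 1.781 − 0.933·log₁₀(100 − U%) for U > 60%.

Drainage path length: H_d = H/2 = 2.95 m (double drainage).
U ≤ 60%: T_v = (π/4)·U² = (π/4)×0.43² = 0.14522.
t = T_v·H_d²/c_v = 0.14522×2.95²/0.98 = 1.29 years.

t ≈ 1.29 years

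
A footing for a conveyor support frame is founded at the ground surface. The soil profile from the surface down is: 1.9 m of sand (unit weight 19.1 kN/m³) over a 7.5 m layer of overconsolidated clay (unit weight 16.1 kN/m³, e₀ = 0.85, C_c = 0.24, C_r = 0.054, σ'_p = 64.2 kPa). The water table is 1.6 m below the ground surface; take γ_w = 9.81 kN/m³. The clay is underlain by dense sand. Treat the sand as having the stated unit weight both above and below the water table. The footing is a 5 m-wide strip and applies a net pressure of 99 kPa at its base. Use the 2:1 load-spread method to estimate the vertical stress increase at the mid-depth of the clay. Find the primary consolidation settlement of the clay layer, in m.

S_c ≈ 0.213 m

Mid-depth of clay below the ground surface: z = 1.9 + 7.5/2 = 5.65 m.
Total vertical stress at mid-clay: σ_v = 19.1×1.9 + 16.1×3.75 = 96.665 kPa.
Pore pressure: u = 9.81×(5.65 − 1.6) = 39.73 kPa.
Initial effective stress: σ'_0 = σ_v − u = 96.665 − 39.73 = 56.935 kPa.
Stress increase at mid-clay by the 2:1 spreading method:
Δσ = qB/(B+z) = 99×5/(5+5.65) = 46.479 kPa
Final effective stress: σ'_f = 56.935 + 46.479 = 103.41 kPa.
σ'_f = 103.41 > σ'_p = 64.2 kPa, so the stress path crosses the preconsolidation pressure — recompression up to σ'_p, then virgin compression beyond:
S_c = H/(1+e₀)·[C_r·log₁₀(σ'_p/σ'_0) + C_c·log₁₀(σ'_f/σ'_p)]
    = 7.5/1.85 × [0.054×log₁₀(64.2/56.935) + 0.24×log₁₀(103.41/64.2)]
    = 4.0541 × [0.0028164 + 0.049687] = 0.2129 m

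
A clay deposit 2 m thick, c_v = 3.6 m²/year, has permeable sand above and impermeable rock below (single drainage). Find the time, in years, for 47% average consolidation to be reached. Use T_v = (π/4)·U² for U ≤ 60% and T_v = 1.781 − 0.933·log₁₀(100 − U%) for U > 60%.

Drainage path length: H_d = H = 2 m (single drainage).
U ≤ 60%: T_v = (π/4)·U² = (π/4)×0.47² = 0.17349.
t = T_v·H_d²/c_v = 0.17349×2²/3.6 = 0.1928 years.

t ≈ 0.193 years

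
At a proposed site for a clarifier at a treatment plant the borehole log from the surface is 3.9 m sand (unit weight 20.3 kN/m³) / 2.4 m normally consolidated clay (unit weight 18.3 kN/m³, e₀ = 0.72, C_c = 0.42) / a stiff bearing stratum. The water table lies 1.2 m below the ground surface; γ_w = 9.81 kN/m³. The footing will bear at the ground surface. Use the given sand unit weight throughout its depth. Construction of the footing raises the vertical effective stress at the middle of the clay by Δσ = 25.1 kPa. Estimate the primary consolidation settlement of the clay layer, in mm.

S_c ≈ 85.5 mm

Mid-depth of clay below the ground surface: z = 3.9 + 2.4/2 = 5.1 m.
Total vertical stress at mid-clay: σ_v = 20.3×3.9 + 18.3×1.2 = 101.13 kPa.
Pore pressure: u = 9.81×(5.1 − 1.2) = 38.259 kPa.
Initial effective stress: σ'_0 = σ_v − u = 101.13 − 38.259 = 62.871 kPa.
Final effective stress: σ'_f = σ'_0 + Δσ = 62.871 + 25.1 = 87.971 kPa.
Normally consolidated clay, so the full stress increment lies on the virgin compression line:
S_c = C_c·H/(1+e₀)·log₁₀(σ'_f/σ'_0) = 0.42×2.4/(1+0.72)×log₁₀(87.971/62.871)
    = 0.58605 × 0.14589 = 0.0855 m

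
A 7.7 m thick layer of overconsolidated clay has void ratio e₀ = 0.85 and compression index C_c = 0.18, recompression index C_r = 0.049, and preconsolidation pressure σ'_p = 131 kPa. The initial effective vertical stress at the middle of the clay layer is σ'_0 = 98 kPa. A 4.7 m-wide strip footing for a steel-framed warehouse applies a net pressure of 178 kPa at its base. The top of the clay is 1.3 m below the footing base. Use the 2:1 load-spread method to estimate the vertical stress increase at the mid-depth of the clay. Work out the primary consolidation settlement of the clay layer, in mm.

S_c ≈ 134 mm

Mid-depth of clay below the footing base: z = 1.3 + 7.7/2 = 5.15 m.
Stress increase at mid-clay by the 2:1 spreading method:
Δσ = qB/(B+z) = 178×4.7/(4.7+5.15) = 84.934 kPa
Final effective stress: σ'_f = 98 + 84.934 = 182.93 kPa.
σ'_f = 182.93 > σ'_p = 131 kPa, so the stress path crosses the preconsolidation pressure — recompression up to σ'_p, then virgin compression beyond:
S_c = H/(1+e₀)·[C_r·log₁₀(σ'_p/σ'_0) + C_c·log₁₀(σ'_f/σ'_p)]
    = 7.7/1.85 × [0.049×log₁₀(131/98) + 0.18×log₁₀(182.93/131)]
    = 4.1622 × [0.0061762 + 0.026102] = 0.1343 m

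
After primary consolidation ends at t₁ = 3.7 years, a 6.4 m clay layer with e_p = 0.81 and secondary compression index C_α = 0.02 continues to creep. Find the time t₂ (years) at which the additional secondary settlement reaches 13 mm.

S_s = C_α·H/(1+e_p)·log₁₀(t₂/t₁) ⇒ log₁₀(t₂/t₁) = S_s·(1+e_p)/(C_α·H).
log₁₀(t₂/t₁) = 0.013 × (1+0.81) / (0.02×6.4) = 0.1838
t₂ = t₁ × 10^0.1838 = 3.7 × 1.527 = 5.65 years

t₂ ≈ 5.65 years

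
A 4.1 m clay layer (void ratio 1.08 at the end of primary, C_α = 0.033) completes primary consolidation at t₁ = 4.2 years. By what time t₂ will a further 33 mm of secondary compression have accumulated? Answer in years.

S_s = C_α·H/(1+e_p)·log₁₀(t₂/t₁) ⇒ log₁₀(t₂/t₁) = S_s·(1+e_p)/(C_α·H).
log₁₀(t₂/t₁) = 0.033 × (1+1.08) / (0.033×4.1) = 0.5073
t₂ = t₁ × 10^0.5073 = 4.2 × 3.216 = 13.51 years

t₂ ≈ 13.5 years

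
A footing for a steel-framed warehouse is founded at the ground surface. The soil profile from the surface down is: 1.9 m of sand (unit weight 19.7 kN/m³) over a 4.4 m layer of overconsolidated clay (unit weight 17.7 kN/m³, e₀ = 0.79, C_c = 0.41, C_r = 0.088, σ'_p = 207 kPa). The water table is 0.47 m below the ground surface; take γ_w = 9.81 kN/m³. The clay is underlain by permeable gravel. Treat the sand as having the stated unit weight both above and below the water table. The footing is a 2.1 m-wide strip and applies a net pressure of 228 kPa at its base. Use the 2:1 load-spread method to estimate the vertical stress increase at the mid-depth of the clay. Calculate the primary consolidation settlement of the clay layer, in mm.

Mid-depth of clay below the ground surface: z = 1.9 + 4.4/2 = 4.1 m.
Total vertical stress at mid-clay: σ_v = 19.7×1.9 + 17.7×2.2 = 76.37 kPa.
Pore pressure: u = 9.81×(4.1 − 0.47) = 35.61 kPa.
Initial effective stress: σ'_0 = σ_v − u = 76.37 − 35.61 = 40.76 kPa.
Stress increase at mid-clay by the 2:1 spreading method:
Δσ = qB/(B+z) = 228×2.1/(2.1+4.1) = 77.226 kPa
Final effective stress: σ'_f = 40.76 + 77.226 = 117.99 kPa.
σ'_f = 117.99 ≤ σ'_p = 207 kPa, so the clay remains overconsolidated and only the recompression index applies:
S_c = C_r·H/(1+e₀)·log₁₀(σ'_f/σ'_0) = 0.088×4.4/1.79×log₁₀(117.99/40.76)
    = 0.21631 × 0.46161 = 0.09985 m

S_c ≈ 99.9 mm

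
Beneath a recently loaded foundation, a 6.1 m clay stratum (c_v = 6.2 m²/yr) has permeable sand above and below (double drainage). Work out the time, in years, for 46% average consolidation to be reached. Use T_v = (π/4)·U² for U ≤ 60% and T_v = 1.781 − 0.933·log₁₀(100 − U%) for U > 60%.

t ≈ 0.249 years

Drainage path length: H_d = H/2 = 3.05 m (double drainage).
U ≤ 60%: T_v = (π/4)·U² = (π/4)×0.46² = 0.16619.
t = T_v·H_d²/c_v = 0.16619×3.05²/6.2 = 0.2494 years.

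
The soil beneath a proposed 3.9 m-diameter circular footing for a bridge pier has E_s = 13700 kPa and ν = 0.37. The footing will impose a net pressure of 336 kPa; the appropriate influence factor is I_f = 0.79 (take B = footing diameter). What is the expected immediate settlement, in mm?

S_e ≈ 65.2 mm

Immediate (elastic) settlement: S_e = q·B·(1−ν²)/E_s · I_f.
S_e = 336 × 3.9 × (1 − 0.37²) / 13700 × 0.79
    = 336 × 3.9 × 0.8631 / 13700 × 0.79
    = 0.06522 m = 65.22 mm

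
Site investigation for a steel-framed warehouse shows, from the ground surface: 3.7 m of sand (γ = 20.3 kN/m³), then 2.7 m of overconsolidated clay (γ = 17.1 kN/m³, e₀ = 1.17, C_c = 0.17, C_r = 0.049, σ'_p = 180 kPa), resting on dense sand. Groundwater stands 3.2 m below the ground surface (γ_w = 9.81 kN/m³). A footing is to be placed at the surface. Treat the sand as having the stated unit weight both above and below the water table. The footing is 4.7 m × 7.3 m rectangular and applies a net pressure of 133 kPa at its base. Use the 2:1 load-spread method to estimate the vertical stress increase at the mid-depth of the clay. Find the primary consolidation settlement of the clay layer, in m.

Mid-depth of clay below the ground surface: z = 3.7 + 2.7/2 = 5.05 m.
Total vertical stress at mid-clay: σ_v = 20.3×3.7 + 17.1×1.35 = 98.195 kPa.
Pore pressure: u = 9.81×(5.05 − 3.2) = 18.149 kPa.
Initial effective stress: σ'_0 = σ_v − u = 98.195 − 18.149 = 80.046 kPa.
Stress increase at mid-clay by the 2:1 spreading method:
Δσ = qBL/((B+z)(L+z)) = 133×4.7×7.3/((4.7+5.05)(7.3+5.05)) = 37.897 kPa
Final effective stress: σ'_f = 80.046 + 37.897 = 117.94 kPa.
σ'_f = 117.94 ≤ σ'_p = 180 kPa, so the clay remains overconsolidated and only the recompression index applies:
S_c = C_r·H/(1+e₀)·log₁₀(σ'_f/σ'_0) = 0.049×2.7/2.17×log₁₀(117.94/80.046)
    = 0.060966 × 0.16832 = 0.01026 m

S_c ≈ 0.0103 m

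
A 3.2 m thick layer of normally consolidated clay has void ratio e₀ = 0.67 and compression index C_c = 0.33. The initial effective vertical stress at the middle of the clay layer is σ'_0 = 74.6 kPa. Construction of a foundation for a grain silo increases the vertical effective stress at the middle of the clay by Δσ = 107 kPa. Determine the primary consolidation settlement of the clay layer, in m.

Final effective stress: σ'_f = σ'_0 + Δσ = 74.6 + 107 = 181.6 kPa.
Normally consolidated clay, so the full stress increment lies on the virgin compression line:
S_c = C_c·H/(1+e₀)·log₁₀(σ'_f/σ'_0) = 0.33×3.2/(1+0.67)×log₁₀(181.6/74.6)
    = 0.63234 × 0.38638 = 0.2443 m

S_c ≈ 0.244 m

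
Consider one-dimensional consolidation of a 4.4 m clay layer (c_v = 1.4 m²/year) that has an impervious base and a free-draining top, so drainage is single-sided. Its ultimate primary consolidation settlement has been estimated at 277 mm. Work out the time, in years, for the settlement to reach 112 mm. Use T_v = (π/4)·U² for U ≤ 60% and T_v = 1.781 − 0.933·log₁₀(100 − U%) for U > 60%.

Drainage path length: H_d = H = 4.4 m (single drainage).
U = S(t)/S_ult = 112/277 = 0.4043.
U ≤ 60%: T_v = (π/4)·U² = (π/4)×0.40433² = 0.1284.
t = T_v·H_d²/c_v = 0.1284×4.4²/1.4 = 1.776 years.

t ≈ 1.78 years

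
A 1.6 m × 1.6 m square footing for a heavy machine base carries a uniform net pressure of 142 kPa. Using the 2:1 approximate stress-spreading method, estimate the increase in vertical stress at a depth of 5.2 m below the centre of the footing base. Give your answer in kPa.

By the 2:1 method the load spreads at 1 horizontal : 2 vertical, so at depth z the loaded area has grown by z in each plan dimension:
Δσ = qBL/((B+z)(L+z)) = 142×1.6×1.6/((1.6+5.2)(1.6+5.2)) = 7.8616 kPa

Δσ_z ≈ 7.86 kPa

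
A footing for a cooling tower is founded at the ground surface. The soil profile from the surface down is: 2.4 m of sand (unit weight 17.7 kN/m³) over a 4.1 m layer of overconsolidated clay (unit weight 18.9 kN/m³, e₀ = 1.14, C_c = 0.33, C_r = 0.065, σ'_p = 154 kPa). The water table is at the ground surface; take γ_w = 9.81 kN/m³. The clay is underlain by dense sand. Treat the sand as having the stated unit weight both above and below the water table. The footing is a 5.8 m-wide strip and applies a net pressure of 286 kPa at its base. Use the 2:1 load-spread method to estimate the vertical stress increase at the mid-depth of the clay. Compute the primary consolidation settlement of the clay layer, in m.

S_c ≈ 0.147 m

Mid-depth of clay below the ground surface: z = 2.4 + 4.1/2 = 4.45 m.
Total vertical stress at mid-clay: σ_v = 17.7×2.4 + 18.9×2.05 = 81.225 kPa.
Pore pressure: u = 9.81×(4.45 − 0) = 43.655 kPa.
Initial effective stress: σ'_0 = σ_v − u = 81.225 − 43.655 = 37.57 kPa.
Stress increase at mid-clay by the 2:1 spreading method:
Δσ = qB/(B+z) = 286×5.8/(5.8+4.45) = 161.83 kPa
Final effective stress: σ'_f = 37.57 + 161.83 = 199.4 kPa.
σ'_f = 199.4 > σ'_p = 154 kPa, so the stress path crosses the preconsolidation pressure — recompression up to σ'_p, then virgin compression beyond:
S_c = H/(1+e₀)·[C_r·log₁₀(σ'_p/σ'_0) + C_c·log₁₀(σ'_f/σ'_p)]
    = 4.1/2.14 × [0.065×log₁₀(154/37.57) + 0.33×log₁₀(199.4/154)]
    = 1.9159 × [0.039824 + 0.037027] = 0.1472 m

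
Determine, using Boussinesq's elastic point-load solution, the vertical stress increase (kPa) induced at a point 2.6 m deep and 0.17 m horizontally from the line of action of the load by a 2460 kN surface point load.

Boussinesq vertical stress below a point load on an elastic half-space:
Δσ_z = 3P/(2πz²) · [1 + (r/z)²]^(−5/2)
r/z = 0.17/2.6 = 0.065385; [1+(r/z)²]^(−5/2) = 0.98939.
Δσ_z = 3×2460/(2π×2.6²) × 0.98939 = 173.75 × 0.98939 = 171.9 kPa

Δσ_z ≈ 172 kPa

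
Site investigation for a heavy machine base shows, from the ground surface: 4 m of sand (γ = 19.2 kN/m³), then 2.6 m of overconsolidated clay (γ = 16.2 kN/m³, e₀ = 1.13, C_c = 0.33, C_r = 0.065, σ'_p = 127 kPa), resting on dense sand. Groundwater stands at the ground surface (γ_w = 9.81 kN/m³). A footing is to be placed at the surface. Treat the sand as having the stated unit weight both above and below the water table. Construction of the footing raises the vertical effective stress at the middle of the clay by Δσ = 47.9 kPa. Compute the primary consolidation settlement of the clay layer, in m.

S_c ≈ 0.0246 m

Mid-depth of clay below the ground surface: z = 4 + 2.6/2 = 5.3 m.
Total vertical stress at mid-clay: σ_v = 19.2×4 + 16.2×1.3 = 97.86 kPa.
Pore pressure: u = 9.81×(5.3 − 0) = 51.993 kPa.
Initial effective stress: σ'_0 = σ_v − u = 97.86 − 51.993 = 45.867 kPa.
Final effective stress: σ'_f = 45.867 + 47.9 = 93.767 kPa.
σ'_f = 93.767 ≤ σ'_p = 127 kPa, so the clay remains overconsolidated and only the recompression index applies:
S_c = C_r·H/(1+e₀)·log₁₀(σ'_f/σ'_0) = 0.065×2.6/2.13×log₁₀(93.767/45.867)
    = 0.079345 × 0.31055 = 0.02464 m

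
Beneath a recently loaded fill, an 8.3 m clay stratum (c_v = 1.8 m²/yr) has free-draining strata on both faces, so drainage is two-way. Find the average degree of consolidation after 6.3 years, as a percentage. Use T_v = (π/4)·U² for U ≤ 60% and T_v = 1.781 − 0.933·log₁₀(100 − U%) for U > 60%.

U ≈ 84 %

Drainage path length: H_d = H/2 = 4.15 m (double drainage).
T_v = c_v·t/H_d² = 1.8×6.3/4.15² = 0.65844.
T_v = 0.65844 corresponds to the U > 60% branch:
U = 1 − 10^((1.781 − T_v)/0.933)/100 = 0.8403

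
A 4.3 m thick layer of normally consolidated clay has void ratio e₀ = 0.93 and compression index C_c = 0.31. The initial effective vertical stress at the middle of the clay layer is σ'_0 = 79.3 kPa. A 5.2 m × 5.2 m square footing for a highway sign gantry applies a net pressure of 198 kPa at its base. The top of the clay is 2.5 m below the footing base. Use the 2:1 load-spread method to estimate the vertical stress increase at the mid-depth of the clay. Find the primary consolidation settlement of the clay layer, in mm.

S_c ≈ 158 mm

Mid-depth of clay below the footing base: z = 2.5 + 4.3/2 = 4.65 m.
Stress increase at mid-clay by the 2:1 spreading method:
Δσ = qBL/((B+z)(L+z)) = 198×5.2×5.2/((5.2+4.65)(5.2+4.65)) = 55.182 kPa
Final effective stress: σ'_f = σ'_0 + Δσ = 79.3 + 55.182 = 134.48 kPa.
Normally consolidated clay, so the full stress increment lies on the virgin compression line:
S_c = C_c·H/(1+e₀)·log₁₀(σ'_f/σ'_0) = 0.31×4.3/(1+0.93)×log₁₀(134.48/79.3)
    = 0.69067 × 0.22938 = 0.1584 m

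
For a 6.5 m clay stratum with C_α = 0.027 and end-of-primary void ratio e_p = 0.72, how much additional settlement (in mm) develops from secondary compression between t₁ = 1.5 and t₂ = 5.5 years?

Secondary compression: S_s = C_α·H/(1+e_p)·log₁₀(t₂/t₁)
S_s = 0.027×6.5/(1+0.72)×log₁₀(5.5/1.5)
    = 0.102 × 0.5643 = 0.05758 m

S_s ≈ 57.6 mm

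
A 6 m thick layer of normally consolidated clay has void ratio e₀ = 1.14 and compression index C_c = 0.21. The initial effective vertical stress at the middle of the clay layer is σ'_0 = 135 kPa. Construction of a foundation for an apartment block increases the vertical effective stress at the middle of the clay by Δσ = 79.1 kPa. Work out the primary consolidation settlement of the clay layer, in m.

S_c ≈ 0.118 m

Final effective stress: σ'_f = σ'_0 + Δσ = 135 + 79.1 = 214.1 kPa.
Normally consolidated clay, so the full stress increment lies on the virgin compression line:
S_c = C_c·H/(1+e₀)·log₁₀(σ'_f/σ'_0) = 0.21×6/(1+1.14)×log₁₀(214.1/135)
    = 0.58879 × 0.20028 = 0.1179 m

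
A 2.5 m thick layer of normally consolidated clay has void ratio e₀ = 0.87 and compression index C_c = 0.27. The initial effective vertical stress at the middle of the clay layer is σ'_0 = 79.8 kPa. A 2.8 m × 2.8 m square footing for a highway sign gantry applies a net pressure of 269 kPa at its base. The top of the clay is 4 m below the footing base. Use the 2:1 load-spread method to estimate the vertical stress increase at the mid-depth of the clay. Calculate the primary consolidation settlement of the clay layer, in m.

Mid-depth of clay below the footing base: z = 4 + 2.5/2 = 5.25 m.
Stress increase at mid-clay by the 2:1 spreading method:
Δσ = qBL/((B+z)(L+z)) = 269×2.8×2.8/((2.8+5.25)(2.8+5.25)) = 32.544 kPa
Final effective stress: σ'_f = σ'_0 + Δσ = 79.8 + 32.544 = 112.34 kPa.
Normally consolidated clay, so the full stress increment lies on the virgin compression line:
S_c = C_c·H/(1+e₀)·log₁₀(σ'_f/σ'_0) = 0.27×2.5/(1+0.87)×log₁₀(112.34/79.8)
    = 0.36096 × 0.14853 = 0.05361 m

S_c ≈ 0.0536 m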